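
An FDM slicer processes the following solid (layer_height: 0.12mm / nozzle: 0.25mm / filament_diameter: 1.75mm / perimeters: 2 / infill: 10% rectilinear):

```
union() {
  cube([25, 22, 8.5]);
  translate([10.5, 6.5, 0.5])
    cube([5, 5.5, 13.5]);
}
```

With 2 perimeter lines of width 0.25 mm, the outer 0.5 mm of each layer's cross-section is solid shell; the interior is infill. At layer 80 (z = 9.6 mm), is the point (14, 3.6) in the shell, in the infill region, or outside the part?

At z = 9.6 mm: the cube is not intersected at this z (z outside [0, 8.5]); the 5×5.5 cube at (10.5, 6.5) contributes its full rectangle; Merging all regions: only the 5×5.5 cube at (10.5, 6.5) is present, so the union is just that shape — 1 connected region. Overall, the cross-section is a single solid region. The nearest boundary edge runs (10.50, 6.50)→(15.50, 6.50); distance from the point to it = 2.90 mm. The point is not inside any of the regions above, so it lies outside the cross-section (2.90 mm from the nearest boundary).

outside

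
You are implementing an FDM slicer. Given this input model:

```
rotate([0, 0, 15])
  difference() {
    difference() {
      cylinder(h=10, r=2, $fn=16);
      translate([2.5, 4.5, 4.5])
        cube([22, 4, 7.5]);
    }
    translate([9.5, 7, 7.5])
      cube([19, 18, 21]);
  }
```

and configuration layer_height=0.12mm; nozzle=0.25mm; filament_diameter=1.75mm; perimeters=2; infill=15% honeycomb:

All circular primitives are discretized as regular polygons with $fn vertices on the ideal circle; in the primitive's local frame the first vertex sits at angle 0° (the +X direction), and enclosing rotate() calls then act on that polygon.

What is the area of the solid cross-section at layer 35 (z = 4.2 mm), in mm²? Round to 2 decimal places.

12.25 mm²

At z = 4.2 mm: the r=2 cylinder gives a regular 16-gon of circumradius 2 (constant along its height) (area = (16/2)·2.000²·sin(360°/16) = 12.25 mm²); the cube at (2.5, 4.5) is absent (z outside [4.5, 12]); Taking the first minus the rest: none of the subtracted shapes is present at this height, so the r=2 cylinder is unchanged — area = 12.25 mm²; the cube at (9.5, 7) is absent (z outside [7.5, 28.5]); After the difference (first − rest): none of the subtracted shapes is present at this height, so the result so far is unchanged — area = 12.25 mm²; (whole slice rotated 15° about Z — lengths, areas and connectivity unchanged). Overall, the cross-section is a single solid region. Net area = 12.25 mm².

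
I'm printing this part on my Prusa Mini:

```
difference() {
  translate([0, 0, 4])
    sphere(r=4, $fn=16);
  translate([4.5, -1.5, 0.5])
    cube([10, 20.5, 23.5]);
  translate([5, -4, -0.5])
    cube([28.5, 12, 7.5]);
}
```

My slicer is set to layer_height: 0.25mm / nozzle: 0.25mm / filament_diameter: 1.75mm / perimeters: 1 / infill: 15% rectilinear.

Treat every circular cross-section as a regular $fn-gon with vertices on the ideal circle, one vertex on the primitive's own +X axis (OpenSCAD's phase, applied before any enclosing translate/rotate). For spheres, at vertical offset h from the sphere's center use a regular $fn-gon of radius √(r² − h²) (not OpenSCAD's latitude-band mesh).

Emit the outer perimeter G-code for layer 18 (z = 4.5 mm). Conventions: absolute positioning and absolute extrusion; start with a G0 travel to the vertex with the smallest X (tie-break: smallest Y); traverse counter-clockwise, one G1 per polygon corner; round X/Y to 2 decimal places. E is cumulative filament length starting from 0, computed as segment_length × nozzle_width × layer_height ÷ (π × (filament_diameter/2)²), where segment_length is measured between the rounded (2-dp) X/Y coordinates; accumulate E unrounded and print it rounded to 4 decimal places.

At z = 4.5 mm: the r=4 sphere contributes a regular 16-gon of circumradius √(4²−0.5²) = 3.969; the 10×20.5 cube at (4.5, -1.5) contributes its full rectangle; the cube at (5, -4) (footprint 28.5×12) is included at this height; Subtracting the remaining from the first: starting from the r=4 sphere, the 10×20.5 cube at (4.5, -1.5) misses the remaining region (no effect); the 28.5×12 cube at (5, -4) misses the remaining region (no effect) — 1 connected region. The outline is a single polygon with 16 vertices. Extrusion per mm of travel: 0.25 × 0.25 / (π × 0.875²) = 0.025984. Accumulating E over each segment gives final E = 0.6444.

G0 X-3.97 Y0.00 Z4.50
G1 X-3.67 Y-1.52 E0.0403
G1 X-2.81 Y-2.81 E0.0805
G1 X-1.52 Y-3.67 E0.1208
G1 X0.00 Y-3.97 E0.1611
G1 X1.52 Y-3.67 E0.2013
G1 X2.81 Y-2.81 E0.2416
G1 X3.67 Y-1.52 E0.2819
G1 X3.97 Y0.00 E0.3222
G1 X3.67 Y1.52 E0.3624
G1 X2.81 Y2.81 E0.4027
G1 X1.52 Y3.67 E0.4430
G1 X0.00 Y3.97 E0.4833
G1 X-1.52 Y3.67 E0.5235
G1 X-2.81 Y2.81 E0.5638
G1 X-3.67 Y1.52 E0.6041
G1 X-3.97 Y0.00 E0.6444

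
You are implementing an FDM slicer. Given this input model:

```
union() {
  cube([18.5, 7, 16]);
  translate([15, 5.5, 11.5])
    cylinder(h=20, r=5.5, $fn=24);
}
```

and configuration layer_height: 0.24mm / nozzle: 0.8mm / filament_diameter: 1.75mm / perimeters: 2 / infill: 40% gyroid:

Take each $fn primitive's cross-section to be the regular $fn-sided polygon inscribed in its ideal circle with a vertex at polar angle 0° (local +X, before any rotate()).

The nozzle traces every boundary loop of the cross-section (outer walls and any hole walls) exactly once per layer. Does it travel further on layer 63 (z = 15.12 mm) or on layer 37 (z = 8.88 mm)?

Layer 63 (z = 15.12): the cube (footprint 18.5×7) is included at this height (perimeter 51.00 mm); the r=5.5 cylinder at (15, 5.5) gives a regular 24-gon of circumradius 5.5 (constant along its height) (perimeter = 2·24·5.500·sin(180°/24) = 34.46 mm); Merging all regions: the regions partially overlap (shared area 54.57 mm²), so the edge portions inside another operand are dropped and the merged outline is re-measured after clipping — boundary = 57.04 mm. So its perimeter = 57.04 mm. Layer 37 (z = 8.88): the cube is present — its section is the full 18.5×7 rectangle (perimeter 51.00 mm); the cylinder at (15, 5.5) is absent (z outside [11.5, 31.5]); Merging all regions: only the 18.5×7 cube is present, so the union is just that shape — boundary = 51.00 mm. So its perimeter = 51.00 mm. Layer 63 is larger (57.04 vs 51.00 mm).

layer 63 (z = 15.12 mm)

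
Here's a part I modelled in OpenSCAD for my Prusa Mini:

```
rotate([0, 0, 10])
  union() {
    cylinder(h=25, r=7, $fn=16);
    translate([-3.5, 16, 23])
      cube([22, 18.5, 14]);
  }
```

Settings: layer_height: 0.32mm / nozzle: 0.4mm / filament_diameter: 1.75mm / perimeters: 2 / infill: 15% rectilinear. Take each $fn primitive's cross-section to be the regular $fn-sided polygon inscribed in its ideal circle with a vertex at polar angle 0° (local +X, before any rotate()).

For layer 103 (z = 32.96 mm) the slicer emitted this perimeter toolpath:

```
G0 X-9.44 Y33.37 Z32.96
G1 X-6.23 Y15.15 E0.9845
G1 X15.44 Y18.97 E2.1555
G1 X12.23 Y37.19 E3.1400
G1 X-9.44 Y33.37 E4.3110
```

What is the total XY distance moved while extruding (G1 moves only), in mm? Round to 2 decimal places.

Sum the Euclidean lengths of each G1 segment: total = 81.01 mm.

81.01 mm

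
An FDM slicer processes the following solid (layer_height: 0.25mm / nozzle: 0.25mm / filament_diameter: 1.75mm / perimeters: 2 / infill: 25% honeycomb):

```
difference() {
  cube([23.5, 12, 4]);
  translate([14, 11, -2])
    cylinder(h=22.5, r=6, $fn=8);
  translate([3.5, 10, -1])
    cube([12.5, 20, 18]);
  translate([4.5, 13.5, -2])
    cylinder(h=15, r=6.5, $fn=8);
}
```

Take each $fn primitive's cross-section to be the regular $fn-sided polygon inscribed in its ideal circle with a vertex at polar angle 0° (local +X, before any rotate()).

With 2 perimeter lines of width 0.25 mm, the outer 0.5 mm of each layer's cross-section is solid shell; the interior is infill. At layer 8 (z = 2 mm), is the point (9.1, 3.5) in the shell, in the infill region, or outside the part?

infill

At z = 2 mm: the cube (footprint 23.5×12) is included at this height; the r=6 cylinder at (14, 11) gives a regular 8-gon of circumradius 6 (constant along its height); the 12.5×20 cube at (3.5, 10) contributes its full rectangle; the r=6.5 cylinder at (4.5, 13.5) contributes a regular 8-gon of circumradius 6.5; Taking the first minus the rest: starting from the 23.5×12 cube, the r=6 cylinder at (14, 11) partially overlaps it — only the 62.50 mm² overlap (of its 101.82 mm²) is removed, clipping the outline; the 12.5×20 cube at (3.5, 10) partially overlaps it — only the 9.41 mm² overlap (of its 250.00 mm²) is removed, clipping the outline; the r=6.5 cylinder at (4.5, 13.5) partially overlaps it — only the 25.21 mm² overlap (of its 119.50 mm²) is removed, clipping the outline — 1 connected region. Overall, the cross-section is a single solid region. The nearest boundary edge runs (9.76, 6.76)→(14.00, 5.00); distance from the point to it = 3.26 mm. The point is inside the cross-section and 3.26 mm from the nearest boundary — more than the 0.5 mm shell width (2 × 0.25), so it's in the infill interior.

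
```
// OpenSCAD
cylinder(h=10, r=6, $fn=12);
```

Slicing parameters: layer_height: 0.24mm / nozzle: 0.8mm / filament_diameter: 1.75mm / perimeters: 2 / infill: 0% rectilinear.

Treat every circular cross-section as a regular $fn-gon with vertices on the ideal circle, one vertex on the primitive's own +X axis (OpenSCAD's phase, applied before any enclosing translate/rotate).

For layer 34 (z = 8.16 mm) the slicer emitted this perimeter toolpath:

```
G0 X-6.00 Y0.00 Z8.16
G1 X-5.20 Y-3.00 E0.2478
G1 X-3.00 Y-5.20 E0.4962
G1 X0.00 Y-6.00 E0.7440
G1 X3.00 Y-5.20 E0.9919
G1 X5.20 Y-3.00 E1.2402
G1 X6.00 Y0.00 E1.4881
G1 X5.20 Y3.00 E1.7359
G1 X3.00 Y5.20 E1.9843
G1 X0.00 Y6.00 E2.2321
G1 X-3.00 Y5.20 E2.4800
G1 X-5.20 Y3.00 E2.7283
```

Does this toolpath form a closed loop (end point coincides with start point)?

Start point (G0): (-6.00, 0.00). End point (last G1): the path does not return to the start — open.

no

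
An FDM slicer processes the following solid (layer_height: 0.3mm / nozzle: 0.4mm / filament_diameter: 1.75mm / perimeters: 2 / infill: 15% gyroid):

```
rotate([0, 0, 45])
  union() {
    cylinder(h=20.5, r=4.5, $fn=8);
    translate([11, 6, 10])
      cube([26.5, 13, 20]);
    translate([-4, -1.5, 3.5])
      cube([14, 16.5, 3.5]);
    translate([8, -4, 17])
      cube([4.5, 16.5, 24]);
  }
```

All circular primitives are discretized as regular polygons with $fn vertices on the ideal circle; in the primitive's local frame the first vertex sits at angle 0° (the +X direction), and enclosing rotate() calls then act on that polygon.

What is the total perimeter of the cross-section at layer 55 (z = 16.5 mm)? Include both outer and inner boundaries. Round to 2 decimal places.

At z = 16.5 mm: the r=4.5 cylinder contributes a regular 8-gon of circumradius 4.5 (perimeter = 2·8·4.500·sin(180°/8) = 27.55 mm); the 26.5×13 cube at (11, 6) contributes its full rectangle (perimeter 79.00 mm); the cube at (-4, -1.5) is absent (z outside [3.5, 7]); the cube at (8, -4) is not intersected at this z (z outside [17, 41]); Taking the union: the 2 present regions are separate (no shared area or edge), so areas and boundary lengths simply add and each stays a separate island — boundary = 106.55 mm; (whole slice rotated 45° about Z — lengths, areas and connectivity unchanged). Overall, the cross-section has 2 separate islands. Total boundary length (outer) = 106.55 mm.

106.55 mm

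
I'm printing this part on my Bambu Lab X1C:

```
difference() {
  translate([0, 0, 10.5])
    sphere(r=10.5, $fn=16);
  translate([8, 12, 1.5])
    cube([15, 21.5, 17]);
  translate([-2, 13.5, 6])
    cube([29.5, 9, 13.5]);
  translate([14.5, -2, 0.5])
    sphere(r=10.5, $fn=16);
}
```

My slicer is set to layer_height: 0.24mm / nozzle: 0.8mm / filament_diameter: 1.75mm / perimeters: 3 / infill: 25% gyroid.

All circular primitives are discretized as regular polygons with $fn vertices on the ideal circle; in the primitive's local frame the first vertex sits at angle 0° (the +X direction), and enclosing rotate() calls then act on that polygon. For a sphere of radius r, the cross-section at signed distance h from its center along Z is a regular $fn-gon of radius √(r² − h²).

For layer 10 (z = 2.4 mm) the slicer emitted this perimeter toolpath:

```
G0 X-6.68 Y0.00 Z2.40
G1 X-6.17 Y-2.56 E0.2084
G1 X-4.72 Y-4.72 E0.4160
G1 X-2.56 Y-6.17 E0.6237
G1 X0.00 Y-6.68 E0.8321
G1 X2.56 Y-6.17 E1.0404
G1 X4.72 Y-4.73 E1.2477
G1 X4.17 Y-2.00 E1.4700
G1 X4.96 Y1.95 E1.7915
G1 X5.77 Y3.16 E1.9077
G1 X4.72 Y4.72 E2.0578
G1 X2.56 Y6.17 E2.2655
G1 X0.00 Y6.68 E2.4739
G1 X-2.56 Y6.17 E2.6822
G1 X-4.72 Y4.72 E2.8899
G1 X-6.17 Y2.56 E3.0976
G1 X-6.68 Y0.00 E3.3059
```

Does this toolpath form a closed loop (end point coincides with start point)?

yes

Start point (G0): (-6.68, 0.00). End point (last G1): the path returns to the start — closed.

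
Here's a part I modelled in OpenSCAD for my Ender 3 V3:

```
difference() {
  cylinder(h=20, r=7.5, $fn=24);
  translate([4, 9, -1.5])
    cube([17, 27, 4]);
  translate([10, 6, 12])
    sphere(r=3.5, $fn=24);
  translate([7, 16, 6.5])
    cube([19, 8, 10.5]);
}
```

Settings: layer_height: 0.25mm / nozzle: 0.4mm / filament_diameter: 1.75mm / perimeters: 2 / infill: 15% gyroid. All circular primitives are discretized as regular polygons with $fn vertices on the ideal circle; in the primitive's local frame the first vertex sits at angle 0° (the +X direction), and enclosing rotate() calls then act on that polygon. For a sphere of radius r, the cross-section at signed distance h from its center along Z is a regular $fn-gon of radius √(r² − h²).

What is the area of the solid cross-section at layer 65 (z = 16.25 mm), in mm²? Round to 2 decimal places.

At z = 16.25 mm: the cylinder: section is a regular 24-gon, circumradius r=7.5 (area = (24/2)·7.500²·sin(360°/24) = 174.70 mm²); the cube at (4, 9) is absent (z outside [-1.5, 2.5]); the sphere at (10, 6) does not reach this height (|z−center|=4.250 > r=3.5); the 19×8 cube at (7, 16) contributes its full rectangle (area 152.00 mm²); Subtracting the remaining from the first: starting from the r=7.5 cylinder (174.70 mm²), the 19×8 cube at (7, 16) misses the remaining region (no effect) — area = 174.70 mm². Overall, the cross-section is a single solid region. Net area = 174.70 mm².

174.70 mm²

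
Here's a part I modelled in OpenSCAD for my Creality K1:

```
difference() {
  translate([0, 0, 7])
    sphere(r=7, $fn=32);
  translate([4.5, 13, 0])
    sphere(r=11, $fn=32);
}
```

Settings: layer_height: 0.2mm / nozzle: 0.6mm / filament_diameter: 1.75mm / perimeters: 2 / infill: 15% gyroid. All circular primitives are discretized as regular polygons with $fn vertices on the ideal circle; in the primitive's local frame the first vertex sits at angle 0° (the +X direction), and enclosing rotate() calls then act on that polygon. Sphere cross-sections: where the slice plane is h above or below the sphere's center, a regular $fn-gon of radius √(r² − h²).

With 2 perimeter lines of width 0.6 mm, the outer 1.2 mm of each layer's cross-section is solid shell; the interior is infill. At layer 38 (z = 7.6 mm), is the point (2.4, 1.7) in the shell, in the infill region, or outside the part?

infill

At z = 7.6 mm: the r=7 sphere contributes a regular 32-gon of circumradius √(7²−0.6²) = 6.974; the r=11 sphere at (4.5, 13) slices to a regular 32-gon of circumradius 7.952 (√(r²−h²) with h=7.6 from center); Taking the first minus the rest: starting from the r=7 sphere, the r=11 sphere at (4.5, 13) partially overlaps it — only the 4.26 mm² overlap (of its 197.40 mm²) is removed, clipping the outline — 1 connected region. Overall, the cross-section is a single solid region. The nearest boundary edge runs (1.46, 5.65)→(2.95, 5.20); distance from the point to it = 3.54 mm. The point is inside the cross-section and 3.54 mm from the nearest boundary — more than the 1.2 mm shell width (2 × 0.6), so it's in the infill interior.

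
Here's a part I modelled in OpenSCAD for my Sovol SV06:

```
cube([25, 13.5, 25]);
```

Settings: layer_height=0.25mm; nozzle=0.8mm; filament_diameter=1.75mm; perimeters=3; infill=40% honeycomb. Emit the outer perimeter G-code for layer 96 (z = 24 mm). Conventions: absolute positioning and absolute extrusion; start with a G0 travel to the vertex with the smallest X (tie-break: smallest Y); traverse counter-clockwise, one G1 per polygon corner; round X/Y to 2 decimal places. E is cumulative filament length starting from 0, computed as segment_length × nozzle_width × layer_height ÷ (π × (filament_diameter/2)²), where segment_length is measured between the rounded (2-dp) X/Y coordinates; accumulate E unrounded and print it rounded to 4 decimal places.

At z = 24 mm: the cube (footprint 25×13.5) is included at this height. The outline is a single polygon with 4 vertices. Extrusion per mm of travel: 0.8 × 0.25 / (π × 0.875²) = 0.083150. Accumulating E over each segment gives final E = 6.4026.

G0 X0.00 Y0.00 Z24.00
G1 X25.00 Y0.00 E2.0788
G1 X25.00 Y13.50 E3.2013
G1 X0.00 Y13.50 E5.2800
G1 X0.00 Y0.00 E6.4026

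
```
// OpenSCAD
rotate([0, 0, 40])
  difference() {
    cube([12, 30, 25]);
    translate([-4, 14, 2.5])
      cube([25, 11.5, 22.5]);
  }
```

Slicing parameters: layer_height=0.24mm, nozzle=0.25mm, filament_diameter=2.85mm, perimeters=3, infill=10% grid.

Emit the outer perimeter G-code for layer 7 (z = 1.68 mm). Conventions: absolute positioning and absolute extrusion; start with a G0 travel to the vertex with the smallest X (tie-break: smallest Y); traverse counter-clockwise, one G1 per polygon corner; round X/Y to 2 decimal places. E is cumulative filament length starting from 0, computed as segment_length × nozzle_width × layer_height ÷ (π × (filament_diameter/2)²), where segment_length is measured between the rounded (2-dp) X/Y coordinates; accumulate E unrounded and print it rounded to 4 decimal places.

At z = 1.68 mm: the cube is present — its section is the full 12×30 rectangle; the cube at (-4, 14) does not reach this height (z outside [2.5, 25]); Subtracting the remaining from the first: none of the subtracted shapes is present at this height, so the 12×30 cube is unchanged — 1 connected region; (rotated 40° about Z; rotation is an isometry so areas/perimeters/island counts are preserved). The outline is a single polygon with 4 vertices. Extrusion per mm of travel: 0.25 × 0.24 / (π × 1.425²) = 0.009405. Accumulating E over each segment gives final E = 0.7899.

G0 X-19.28 Y22.98 Z1.68
G1 X0.00 Y0.00 E0.2821
G1 X9.19 Y7.71 E0.3950
G1 X-10.09 Y30.69 E0.6771
G1 X-19.28 Y22.98 E0.7899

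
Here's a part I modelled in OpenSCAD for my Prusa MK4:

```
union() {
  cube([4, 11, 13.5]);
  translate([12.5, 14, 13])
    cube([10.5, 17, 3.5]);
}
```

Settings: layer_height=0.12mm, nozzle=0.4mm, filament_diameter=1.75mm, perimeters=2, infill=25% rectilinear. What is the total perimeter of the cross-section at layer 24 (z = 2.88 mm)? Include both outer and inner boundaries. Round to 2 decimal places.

At z = 2.88 mm: the cube is present — its section is the full 4×11 rectangle (perimeter 30.00 mm); the cube at (12.5, 14) is absent (z outside [13, 16.5]); Merging all regions: only the 4×11 cube is present, so the union is just that shape — boundary = 30.00 mm. Overall, the cross-section is a single solid region. Total boundary length (outer) = 30.00 mm.

30.00 mm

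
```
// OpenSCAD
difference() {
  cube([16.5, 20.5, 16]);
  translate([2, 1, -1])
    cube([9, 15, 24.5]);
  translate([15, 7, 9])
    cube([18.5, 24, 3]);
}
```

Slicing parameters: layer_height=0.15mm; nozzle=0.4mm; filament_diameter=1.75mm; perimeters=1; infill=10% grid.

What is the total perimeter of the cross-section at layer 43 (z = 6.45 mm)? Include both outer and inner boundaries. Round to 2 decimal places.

122.00 mm

At z = 6.45 mm: the cube (footprint 16.5×20.5) is included at this height (perimeter 74.00 mm); the cube at (2, 1) is present — its section is the full 9×15 rectangle (perimeter 48.00 mm); the cube at (15, 7) is absent (z outside [9, 12]); Subtracting the remaining from the first: starting from the 16.5×20.5 cube, the 9×15 cube at (2, 1) lies wholly inside it (removes its full 135.00 mm² and its 48.00 mm outline becomes a hole wall) — boundary (outer + 1 inner loop) = 122.00 mm. Overall, the cross-section is one region with 1 hole. Total boundary length (outer + inner) = 122.00 mm.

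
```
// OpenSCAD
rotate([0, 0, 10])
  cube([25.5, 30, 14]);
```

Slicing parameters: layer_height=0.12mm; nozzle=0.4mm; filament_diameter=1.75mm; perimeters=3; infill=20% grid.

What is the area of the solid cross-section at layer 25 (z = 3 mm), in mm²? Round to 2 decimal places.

765.00 mm²

At z = 3 mm: the 25.5×30 cube contributes its full rectangle (area 765.00 mm²); (rotated 10° about Z; rotation is an isometry so areas/perimeters/island counts are preserved). Overall, the cross-section is a single solid region. Net area = 765.00 mm².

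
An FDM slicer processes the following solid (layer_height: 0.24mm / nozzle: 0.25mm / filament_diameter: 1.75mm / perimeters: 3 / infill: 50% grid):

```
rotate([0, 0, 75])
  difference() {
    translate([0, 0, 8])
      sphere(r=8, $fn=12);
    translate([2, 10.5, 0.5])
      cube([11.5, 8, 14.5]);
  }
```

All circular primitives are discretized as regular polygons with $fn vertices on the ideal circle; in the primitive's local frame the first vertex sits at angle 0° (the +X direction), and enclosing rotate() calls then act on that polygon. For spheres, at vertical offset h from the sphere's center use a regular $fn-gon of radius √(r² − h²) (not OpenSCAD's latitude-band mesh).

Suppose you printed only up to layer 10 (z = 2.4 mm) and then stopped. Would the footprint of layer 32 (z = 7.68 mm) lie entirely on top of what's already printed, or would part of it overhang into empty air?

part overhangs

Compare the two slices. At z = 2.4: the sphere: section is a regular 12-gon, circumradius = √(r²−h²) = √(8²−5.6²) = 5.713 (area = (12/2)·5.713²·sin(360°/12) = 97.92 mm²); the cube at (2, 10.5) (footprint 11.5×8) is included at this height (area 92.00 mm²); After the difference (first − rest): starting from the r=8 sphere (97.92 mm²), the 11.5×8 cube at (2, 10.5) misses the remaining region (no effect) — area = 97.92 mm²; (whole slice rotated 75° about Z — lengths, areas and connectivity unchanged). At z = 7.68: the r=8 sphere slices to a regular 12-gon of circumradius 7.994 (√(r²−h²) with h=0.32 from center) (area = (12/2)·7.994²·sin(360°/12) = 191.69 mm²); the 11.5×8 cube at (2, 10.5) contributes its full rectangle (area 92.00 mm²); Taking the first minus the rest: starting from the r=8 sphere (191.69 mm²), the 11.5×8 cube at (2, 10.5) misses the remaining region (no effect) — area = 191.69 mm²; (rotated 75° about Z; rotation is an isometry so areas/perimeters/island counts are preserved). Checking containment: at z = 7.68 the cross-section extends beyond the z = 2.4 cross-section by about 93.77 mm².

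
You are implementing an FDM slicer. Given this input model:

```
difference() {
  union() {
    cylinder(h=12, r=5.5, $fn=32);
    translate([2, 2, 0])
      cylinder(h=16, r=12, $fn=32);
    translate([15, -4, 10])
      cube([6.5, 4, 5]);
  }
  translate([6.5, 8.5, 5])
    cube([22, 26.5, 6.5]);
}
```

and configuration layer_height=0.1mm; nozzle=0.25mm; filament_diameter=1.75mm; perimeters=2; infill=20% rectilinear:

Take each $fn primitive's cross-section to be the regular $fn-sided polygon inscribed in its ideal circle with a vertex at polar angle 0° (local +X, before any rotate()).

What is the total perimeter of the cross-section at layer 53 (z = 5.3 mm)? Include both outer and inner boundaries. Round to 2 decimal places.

78.12 mm

At z = 5.3 mm: the cylinder: section is a regular 32-gon, circumradius r=5.5 (perimeter = 2·32·5.500·sin(180°/32) = 34.50 mm); the cylinder at (2, 2): section is a regular 32-gon, circumradius r=12 (perimeter = 2·32·12.000·sin(180°/32) = 75.28 mm); the cube at (15, -4) is not intersected at this z (z outside [10, 15]); Merging all regions: the r=5.5 cylinder lies entirely inside the r=12 cylinder at (2, 2), so the union is just the r=12 cylinder at (2, 2) — boundary = 75.28 mm; the cube at (6.5, 8.5) (footprint 22×26.5) is included at this height (perimeter 97.00 mm); Taking the first minus the rest: starting from the result so far, the 22×26.5 cube at (6.5, 8.5) partially overlaps it — only the 15.37 mm² overlap (of its 583.00 mm²) is removed, clipping the outline — boundary = 78.12 mm. Overall, the cross-section is a single solid region. Total boundary length (outer) = 78.12 mm.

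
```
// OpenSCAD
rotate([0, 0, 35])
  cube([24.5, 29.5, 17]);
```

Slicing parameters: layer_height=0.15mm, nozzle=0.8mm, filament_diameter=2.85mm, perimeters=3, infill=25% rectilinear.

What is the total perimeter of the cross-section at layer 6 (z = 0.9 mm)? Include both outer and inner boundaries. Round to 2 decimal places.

At z = 0.9 mm: the cube is present — its section is the full 24.5×29.5 rectangle (perimeter 108.00 mm); (rotated 35° about Z; rotation is an isometry so areas/perimeters/island counts are preserved). Overall, the cross-section is a single solid region. Total boundary length (outer) = 108.00 mm.

108.00 mm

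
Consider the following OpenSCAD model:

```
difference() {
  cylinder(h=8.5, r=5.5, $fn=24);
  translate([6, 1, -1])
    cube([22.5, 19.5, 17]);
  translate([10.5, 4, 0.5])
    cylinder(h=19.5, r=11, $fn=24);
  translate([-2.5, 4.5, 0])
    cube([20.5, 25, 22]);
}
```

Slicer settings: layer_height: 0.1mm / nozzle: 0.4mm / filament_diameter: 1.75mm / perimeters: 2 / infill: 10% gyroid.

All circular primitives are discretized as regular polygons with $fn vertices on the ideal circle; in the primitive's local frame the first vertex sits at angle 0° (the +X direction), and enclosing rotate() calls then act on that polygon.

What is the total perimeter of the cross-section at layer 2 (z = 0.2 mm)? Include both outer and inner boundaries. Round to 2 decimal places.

34.51 mm

At z = 0.2 mm: the r=5.5 cylinder contributes a regular 24-gon of circumradius 5.5 (perimeter = 2·24·5.500·sin(180°/24) = 34.46 mm); the 22.5×19.5 cube at (6, 1) contributes its full rectangle (perimeter 84.00 mm); the cylinder at (10.5, 4) does not reach this height (z outside [0.5, 20]); the cube at (-2.5, 4.5) is present — its section is the full 20.5×25 rectangle (perimeter 91.00 mm); Subtracting the remaining from the first: starting from the r=5.5 cylinder, the 22.5×19.5 cube at (6, 1) misses the remaining region (no effect); the 20.5×25 cube at (-2.5, 4.5) partially overlaps it — only the 3.97 mm² overlap (of its 512.50 mm²) is removed, clipping the outline — boundary = 34.51 mm. Overall, the cross-section is a single solid region. Total boundary length (outer) = 34.51 mm.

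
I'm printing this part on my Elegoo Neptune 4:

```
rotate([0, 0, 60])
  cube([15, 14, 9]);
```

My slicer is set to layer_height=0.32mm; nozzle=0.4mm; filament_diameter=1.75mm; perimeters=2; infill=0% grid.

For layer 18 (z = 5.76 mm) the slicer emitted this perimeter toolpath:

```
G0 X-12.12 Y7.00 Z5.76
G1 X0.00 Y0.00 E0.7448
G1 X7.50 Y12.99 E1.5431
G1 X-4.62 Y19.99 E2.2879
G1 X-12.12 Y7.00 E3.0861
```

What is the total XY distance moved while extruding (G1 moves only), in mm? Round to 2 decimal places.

57.99 mm

Sum the Euclidean lengths of each G1 segment: total = 57.99 mm.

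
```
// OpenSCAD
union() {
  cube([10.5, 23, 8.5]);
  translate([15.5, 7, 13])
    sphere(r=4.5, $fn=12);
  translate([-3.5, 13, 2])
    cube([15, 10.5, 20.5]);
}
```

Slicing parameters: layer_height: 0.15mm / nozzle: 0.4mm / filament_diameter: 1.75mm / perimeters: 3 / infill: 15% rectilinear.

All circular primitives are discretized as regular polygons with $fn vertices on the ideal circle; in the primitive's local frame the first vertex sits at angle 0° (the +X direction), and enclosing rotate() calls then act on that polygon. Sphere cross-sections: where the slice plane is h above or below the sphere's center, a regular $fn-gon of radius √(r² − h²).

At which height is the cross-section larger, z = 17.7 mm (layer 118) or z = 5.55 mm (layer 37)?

layer 37 (z = 5.55 mm)

Layer 118 (z = 17.7): the cube is not intersected at this z (z outside [0, 8.5]); the sphere at (15.5, 7) is absent (|z−center|=4.700 > r=4.5); the 15×10.5 cube at (-3.5, 13) contributes its full rectangle (area 157.50 mm²); Taking the union: only the 15×10.5 cube at (-3.5, 13) is present, so the union is just that shape — area = 157.50 mm². So its area = 157.50 mm². Layer 37 (z = 5.55): the 10.5×23 cube contributes its full rectangle (area 241.50 mm²); the sphere at (15.5, 7) is absent (|z−center|=7.450 > r=4.5); the 15×10.5 cube at (-3.5, 13) contributes its full rectangle (area 157.50 mm²); Combining (union): the regions partially overlap — summed areas 399.00 mm² minus the doubly-counted overlap 105.00 mm² gives 294.00 mm² — area = 294.00 mm². So its area = 294.00 mm². Layer 37 is larger (294.00 vs 157.50 mm²).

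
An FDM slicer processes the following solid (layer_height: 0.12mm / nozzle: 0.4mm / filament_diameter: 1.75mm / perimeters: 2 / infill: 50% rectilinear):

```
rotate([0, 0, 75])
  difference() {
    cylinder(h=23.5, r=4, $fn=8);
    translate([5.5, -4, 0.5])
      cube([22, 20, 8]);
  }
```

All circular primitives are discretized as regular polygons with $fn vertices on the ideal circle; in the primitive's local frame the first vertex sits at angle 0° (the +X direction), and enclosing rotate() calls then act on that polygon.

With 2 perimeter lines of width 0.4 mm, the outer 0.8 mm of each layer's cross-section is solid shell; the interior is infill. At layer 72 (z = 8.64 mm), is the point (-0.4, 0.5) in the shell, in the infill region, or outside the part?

At z = 8.64 mm: the r=4 cylinder gives a regular 8-gon of circumradius 4 (constant along its height); the cube at (5.5, -4) does not reach this height (z outside [0.5, 8.5]); After the difference (first − rest): none of the subtracted shapes is present at this height, so the r=4 cylinder is unchanged — 1 connected region; (whole slice rotated 75° about Z — lengths, areas and connectivity unchanged). Overall, the cross-section is a single solid region. Undo the 75° rotation: the query point maps to (0.379, 0.516) in the un-rotated model frame. The nearest boundary edge runs (2.83, 2.83)→(0.00, 4.00); distance from the point to it = 3.07 mm. The point is inside the cross-section and 3.07 mm from the nearest boundary — more than the 0.8 mm shell width (2 × 0.4), so it's in the infill interior.

infill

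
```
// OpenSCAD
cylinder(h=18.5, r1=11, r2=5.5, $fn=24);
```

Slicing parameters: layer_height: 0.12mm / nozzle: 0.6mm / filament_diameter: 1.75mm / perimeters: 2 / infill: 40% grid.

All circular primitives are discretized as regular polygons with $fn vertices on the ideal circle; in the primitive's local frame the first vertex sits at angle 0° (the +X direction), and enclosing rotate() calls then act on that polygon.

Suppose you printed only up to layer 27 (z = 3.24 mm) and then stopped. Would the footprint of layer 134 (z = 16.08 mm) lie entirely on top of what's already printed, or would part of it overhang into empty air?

Compare the two slices. At z = 3.24: the cone contributes a regular 24-gon of circumradius 10.037 (interpolated between r1=11 and r2=5.5 at t=0.175) (area = (24/2)·10.037²·sin(360°/24) = 312.87 mm²). At z = 16.08: the cone contributes a regular 24-gon of circumradius 6.219 (interpolated between r1=11 and r2=5.5 at t=0.869) (area = (24/2)·6.219²·sin(360°/24) = 120.14 mm²). Checking containment: the cross-section at z = 16.08 is a subset of the cross-section at z = 3.24.

entirely on top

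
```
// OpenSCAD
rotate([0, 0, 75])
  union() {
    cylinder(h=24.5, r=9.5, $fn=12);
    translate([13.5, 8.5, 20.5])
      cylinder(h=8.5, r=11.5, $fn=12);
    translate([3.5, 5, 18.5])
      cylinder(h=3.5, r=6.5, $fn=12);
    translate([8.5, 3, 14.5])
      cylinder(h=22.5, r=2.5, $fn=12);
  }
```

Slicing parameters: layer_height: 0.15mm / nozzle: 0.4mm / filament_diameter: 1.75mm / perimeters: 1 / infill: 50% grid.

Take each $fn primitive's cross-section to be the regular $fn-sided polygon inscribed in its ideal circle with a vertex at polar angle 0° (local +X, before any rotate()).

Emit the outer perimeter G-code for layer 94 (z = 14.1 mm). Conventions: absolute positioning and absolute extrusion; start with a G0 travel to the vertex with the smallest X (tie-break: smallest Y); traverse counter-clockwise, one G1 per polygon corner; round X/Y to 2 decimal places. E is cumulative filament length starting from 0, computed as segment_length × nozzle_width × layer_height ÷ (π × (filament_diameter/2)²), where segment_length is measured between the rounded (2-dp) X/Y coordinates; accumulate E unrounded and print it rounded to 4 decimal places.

G0 X-9.18 Y-2.46 Z14.10
G1 X-6.72 Y-6.72 E0.1227
G1 X-2.46 Y-9.18 E0.2454
G1 X2.46 Y-9.18 E0.3682
G1 X6.72 Y-6.72 E0.4909
G1 X9.18 Y-2.46 E0.6136
G1 X9.18 Y2.46 E0.7363
G1 X6.72 Y6.72 E0.8590
G1 X2.46 Y9.18 E0.9817
G1 X-2.46 Y9.18 E1.1045
G1 X-6.72 Y6.72 E1.2272
G1 X-9.18 Y2.46 E1.3499
G1 X-9.18 Y-2.46 E1.4726

At z = 14.1 mm: the r=9.5 cylinder contributes a regular 12-gon of circumradius 9.5; the cylinder at (13.5, 8.5) is absent (z outside [20.5, 29]); the cylinder at (3.5, 5) does not reach this height (z outside [18.5, 22]); the cylinder at (8.5, 3) does not reach this height (z outside [14.5, 37]); Merging all regions: only the r=9.5 cylinder is present, so the union is just that shape — 1 connected region; (whole slice rotated 75° about Z — lengths, areas and connectivity unchanged). The outline is a single polygon with 12 vertices. Extrusion per mm of travel: 0.4 × 0.15 / (π × 0.875²) = 0.024945. Accumulating E over each segment gives final E = 1.4726.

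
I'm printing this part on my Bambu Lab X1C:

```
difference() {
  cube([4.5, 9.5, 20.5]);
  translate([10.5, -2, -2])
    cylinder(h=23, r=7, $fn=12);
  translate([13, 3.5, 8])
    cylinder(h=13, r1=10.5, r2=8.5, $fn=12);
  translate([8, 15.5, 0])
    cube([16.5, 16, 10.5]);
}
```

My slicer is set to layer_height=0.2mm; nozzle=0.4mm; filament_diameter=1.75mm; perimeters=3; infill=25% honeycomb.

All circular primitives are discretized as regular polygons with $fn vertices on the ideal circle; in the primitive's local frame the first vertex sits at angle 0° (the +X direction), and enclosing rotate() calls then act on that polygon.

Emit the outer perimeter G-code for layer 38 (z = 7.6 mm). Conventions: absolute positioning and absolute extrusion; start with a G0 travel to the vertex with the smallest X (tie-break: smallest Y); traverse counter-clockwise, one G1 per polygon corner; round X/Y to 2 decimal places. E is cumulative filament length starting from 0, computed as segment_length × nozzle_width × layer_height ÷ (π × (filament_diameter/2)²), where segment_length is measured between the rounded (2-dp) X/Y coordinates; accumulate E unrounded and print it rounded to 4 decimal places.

G0 X0.00 Y0.00 Z7.60
G1 X4.04 Y0.00 E0.1344
G1 X4.44 Y1.50 E0.1860
G1 X4.50 Y1.56 E0.1888
G1 X4.50 Y9.50 E0.4529
G1 X0.00 Y9.50 E0.6026
G1 X0.00 Y0.00 E0.9186

At z = 7.6 mm: the 4.5×9.5 cube contributes its full rectangle; the r=7 cylinder at (10.5, -2) gives a regular 12-gon of circumradius 7 (constant along its height); the cone at (13, 3.5) is absent (z outside [8, 21]); the cube at (8, 15.5) is present — its section is the full 16.5×16 rectangle; Taking the first minus the rest: starting from the 4.5×9.5 cube, the r=7 cylinder at (10.5, -2) partially overlaps it — only the 0.40 mm² overlap (of its 147.00 mm²) is removed, clipping the outline; the 16.5×16 cube at (8, 15.5) misses the remaining region (no effect) — 1 connected region. The outline is a single polygon with 6 vertices. Extrusion per mm of travel: 0.4 × 0.2 / (π × 0.875²) = 0.033260. Accumulating E over each segment gives final E = 0.9186.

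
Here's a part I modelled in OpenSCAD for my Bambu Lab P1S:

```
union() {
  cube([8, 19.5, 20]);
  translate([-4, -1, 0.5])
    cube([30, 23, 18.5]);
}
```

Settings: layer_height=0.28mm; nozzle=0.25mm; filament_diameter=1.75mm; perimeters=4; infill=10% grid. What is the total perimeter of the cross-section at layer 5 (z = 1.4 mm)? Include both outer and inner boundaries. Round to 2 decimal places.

At z = 1.4 mm: the cube (footprint 8×19.5) is included at this height (perimeter 55.00 mm); the cube at (-4, -1) is present — its section is the full 30×23 rectangle (perimeter 106.00 mm); Taking the union: the 8×19.5 cube lies entirely inside the 30×23 cube at (-4, -1), so the union is just the 30×23 cube at (-4, -1) — boundary = 106.00 mm. Overall, the cross-section is a single solid region. Total boundary length (outer) = 106.00 mm.

106.00 mm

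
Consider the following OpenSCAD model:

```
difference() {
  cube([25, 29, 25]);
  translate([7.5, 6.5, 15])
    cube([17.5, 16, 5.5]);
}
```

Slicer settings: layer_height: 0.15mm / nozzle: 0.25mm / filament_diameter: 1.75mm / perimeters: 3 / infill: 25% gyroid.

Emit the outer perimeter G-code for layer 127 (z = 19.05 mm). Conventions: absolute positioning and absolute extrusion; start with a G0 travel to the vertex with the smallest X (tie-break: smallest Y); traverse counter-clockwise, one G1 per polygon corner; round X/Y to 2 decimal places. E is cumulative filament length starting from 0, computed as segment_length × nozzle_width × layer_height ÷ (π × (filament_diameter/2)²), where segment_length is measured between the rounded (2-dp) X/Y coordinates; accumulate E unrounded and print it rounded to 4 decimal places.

At z = 19.05 mm: the cube (footprint 25×29) is included at this height; the cube at (7.5, 6.5) is present — its section is the full 17.5×16 rectangle; Taking the first minus the rest: starting from the 25×29 cube, the 17.5×16 cube at (7.5, 6.5) lies inside it touching the edge (removes its full 280.00 mm²) — 1 connected region. The outline is a single polygon with 8 vertices. Extrusion per mm of travel: 0.25 × 0.15 / (π × 0.875²) = 0.015591. Accumulating E over each segment gives final E = 2.2295.

G0 X0.00 Y0.00 Z19.05
G1 X25.00 Y0.00 E0.3898
G1 X25.00 Y6.50 E0.4911
G1 X7.50 Y6.50 E0.7639
G1 X7.50 Y22.50 E1.0134
G1 X25.00 Y22.50 E1.2862
G1 X25.00 Y29.00 E1.3876
G1 X0.00 Y29.00 E1.7773
G1 X0.00 Y0.00 E2.2295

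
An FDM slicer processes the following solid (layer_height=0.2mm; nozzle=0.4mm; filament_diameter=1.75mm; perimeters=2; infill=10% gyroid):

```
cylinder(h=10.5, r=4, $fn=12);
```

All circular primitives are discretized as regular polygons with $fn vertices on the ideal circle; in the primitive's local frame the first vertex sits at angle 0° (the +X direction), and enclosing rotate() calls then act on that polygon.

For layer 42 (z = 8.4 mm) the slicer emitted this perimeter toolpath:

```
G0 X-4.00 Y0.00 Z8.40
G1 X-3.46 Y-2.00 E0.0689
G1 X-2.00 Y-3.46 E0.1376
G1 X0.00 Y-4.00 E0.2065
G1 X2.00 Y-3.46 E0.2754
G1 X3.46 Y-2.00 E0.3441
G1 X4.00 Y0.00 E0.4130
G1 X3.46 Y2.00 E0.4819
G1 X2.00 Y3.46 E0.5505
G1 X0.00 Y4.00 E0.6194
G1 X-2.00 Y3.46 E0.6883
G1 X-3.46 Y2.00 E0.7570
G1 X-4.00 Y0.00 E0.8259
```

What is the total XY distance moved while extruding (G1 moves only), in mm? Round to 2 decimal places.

24.83 mm

Sum the Euclidean lengths of each G1 segment: total = 24.83 mm.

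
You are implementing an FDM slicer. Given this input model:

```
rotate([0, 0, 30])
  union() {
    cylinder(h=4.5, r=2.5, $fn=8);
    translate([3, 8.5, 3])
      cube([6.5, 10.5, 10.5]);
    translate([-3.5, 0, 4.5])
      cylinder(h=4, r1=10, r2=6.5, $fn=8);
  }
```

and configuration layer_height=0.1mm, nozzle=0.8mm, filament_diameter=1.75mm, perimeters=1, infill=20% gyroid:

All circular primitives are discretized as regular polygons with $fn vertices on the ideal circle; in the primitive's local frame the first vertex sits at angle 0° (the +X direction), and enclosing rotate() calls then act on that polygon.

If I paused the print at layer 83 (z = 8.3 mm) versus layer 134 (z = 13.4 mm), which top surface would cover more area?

layer 83 (z = 8.3 mm)

Layer 83 (z = 8.3): the cylinder is not intersected at this z (z outside [0, 4.5]); the cube at (3, 8.5) is present — its section is the full 6.5×10.5 rectangle (area 68.25 mm²); the cone at (-3.5, 0) contributes a regular 8-gon of circumradius 6.675 (interpolated between r1=10 and r2=6.5 at t=0.950) (area = (8/2)·6.675²·sin(360°/8) = 126.02 mm²); Combining (union): the 2 present regions are separate (no shared area or edge), so areas and boundary lengths simply add and each stays a separate island — area = 194.27 mm²; (whole slice rotated 30° about Z — lengths, areas and connectivity unchanged). So its area = 194.27 mm². Layer 134 (z = 13.4): the cylinder does not reach this height (z outside [0, 4.5]); the 6.5×10.5 cube at (3, 8.5) contributes its full rectangle (area 68.25 mm²); the cone at (-3.5, 0) is not intersected at this z (z outside [4.5, 8.5]); Combining (union): only the 6.5×10.5 cube at (3, 8.5) is present, so the union is just that shape — area = 68.25 mm²; (whole slice rotated 30° about Z — lengths, areas and connectivity unchanged). So its area = 68.25 mm². Layer 83 is larger (194.27 vs 68.25 mm²).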